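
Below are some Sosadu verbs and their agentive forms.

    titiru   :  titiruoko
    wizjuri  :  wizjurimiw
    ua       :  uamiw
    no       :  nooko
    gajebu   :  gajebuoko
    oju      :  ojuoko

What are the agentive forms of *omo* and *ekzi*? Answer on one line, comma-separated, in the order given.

Looking at the last vowel of each stem: -oko when the last vowel of the stem is a rounded vowel (*titiru*, *no*, *gajebu*, *oju*); -miw when the last vowel of the stem is an unrounded vowel (*wizjuri*, *ua*).
Since the last vowel of *omo* is /o/ (a rounded vowel), it takes -oko, giving *omooko*.
The last vowel of *ekzi* is /i/, which is an unrounded vowel, so the suffix is -miw, giving *ekzimiw*.

omooko, ekzimiw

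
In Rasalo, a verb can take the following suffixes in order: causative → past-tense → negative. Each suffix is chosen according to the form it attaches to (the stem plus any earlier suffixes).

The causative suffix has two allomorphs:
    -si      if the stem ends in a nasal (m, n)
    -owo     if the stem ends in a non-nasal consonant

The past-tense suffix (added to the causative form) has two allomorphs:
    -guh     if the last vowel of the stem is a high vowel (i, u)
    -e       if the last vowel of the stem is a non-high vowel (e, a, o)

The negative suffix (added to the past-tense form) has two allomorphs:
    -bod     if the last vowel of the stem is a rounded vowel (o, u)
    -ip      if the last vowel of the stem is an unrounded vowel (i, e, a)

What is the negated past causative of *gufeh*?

gufehowoeip

The final consonant of *gufeh* is /h/, which is non-nasal, so the causative suffix is -owo, giving *gufehowo*.
The last vowel of the causative form *gufehowo* is /o/, which is a non-high vowel, so the past-tense suffix is -e, giving *gufehowoe*.
Since the last vowel of the past-tense form *gufehowoe* is /e/ (an unrounded vowel), it takes -ip, giving *gufehowoeip*.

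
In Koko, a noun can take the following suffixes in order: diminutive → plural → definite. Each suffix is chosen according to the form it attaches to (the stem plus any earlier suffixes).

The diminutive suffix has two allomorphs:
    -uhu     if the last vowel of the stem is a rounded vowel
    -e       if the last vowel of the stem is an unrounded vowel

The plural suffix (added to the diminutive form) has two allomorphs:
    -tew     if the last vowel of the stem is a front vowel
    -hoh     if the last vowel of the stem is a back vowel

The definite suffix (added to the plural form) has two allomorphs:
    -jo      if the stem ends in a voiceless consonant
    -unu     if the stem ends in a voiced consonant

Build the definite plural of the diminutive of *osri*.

*osri* — last vowel /i/ (an unrounded vowel) → -e → *osrie*.
The diminutive form *osrie* — last vowel /e/ (a front vowel) → -tew → *osrietew*.
Since the final consonant of the plural form *osrietew* is /w/ (voiced), it takes -unu, giving *osrietewunu*.

osrietewunu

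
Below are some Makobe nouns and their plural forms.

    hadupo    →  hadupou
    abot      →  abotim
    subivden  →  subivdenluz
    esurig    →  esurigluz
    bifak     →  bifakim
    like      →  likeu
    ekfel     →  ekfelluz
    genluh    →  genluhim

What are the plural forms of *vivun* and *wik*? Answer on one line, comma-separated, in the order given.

vivunluz, wikim

Looking at the final sound of each stem: -im when the stem ends in a voiceless consonant (*abot*, *bifak*, *genluh*); -luz when the stem ends in a voiced consonant (*subivden*, *esurig*, *ekfel*); -u when the stem ends in a vowel (*hadupo*, *like*).
*vivun* — final sound /n/ (a voiced consonant) → -luz → *vivunluz*.
The final sound of *wik* is /k/, which is a voiceless consonant, so the suffix is -im, giving *wikim*.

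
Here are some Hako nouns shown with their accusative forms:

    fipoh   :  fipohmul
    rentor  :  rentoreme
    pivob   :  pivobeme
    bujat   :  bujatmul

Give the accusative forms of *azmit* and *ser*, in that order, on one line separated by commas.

azmitmul, sereme

The suffix is conditioned by the final consonant: -mul when the stem ends in a voiceless consonant (*fipoh*, *bujat*); -eme when the stem ends in a voiced consonant (*rentor*, *pivob*).
The final consonant of *azmit* is /t/, which is voiceless, so the suffix is -mul, giving *azmitmul*.
The final consonant of *ser* is /r/, which is voiced, so the suffix is -eme, giving *sereme*.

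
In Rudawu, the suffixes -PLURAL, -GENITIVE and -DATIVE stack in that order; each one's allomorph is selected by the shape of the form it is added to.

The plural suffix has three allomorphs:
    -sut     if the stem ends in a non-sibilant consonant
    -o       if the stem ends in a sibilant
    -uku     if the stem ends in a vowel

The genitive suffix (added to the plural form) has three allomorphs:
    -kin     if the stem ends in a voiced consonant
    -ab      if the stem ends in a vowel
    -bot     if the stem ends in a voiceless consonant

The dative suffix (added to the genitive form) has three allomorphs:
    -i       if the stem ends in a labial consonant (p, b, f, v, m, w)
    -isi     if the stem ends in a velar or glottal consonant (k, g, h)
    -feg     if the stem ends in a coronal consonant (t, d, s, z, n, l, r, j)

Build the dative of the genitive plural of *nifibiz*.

*nifibiz* — final sound /z/ (a sibilant) → -o → *nifibizo*.
The plural form *nifibizo*: final sound = /o/, a vowel → -ab → *nifibizoab*.
The genitive form *nifibizoab*: final consonant = /b/, labial → -i → *nifibizoabi*.

nifibizoabi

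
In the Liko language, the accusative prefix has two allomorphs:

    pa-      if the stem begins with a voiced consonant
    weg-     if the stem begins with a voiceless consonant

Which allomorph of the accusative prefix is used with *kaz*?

weg-

Since the first consonant of *kaz* is /k/ (voiceless), it takes weg-.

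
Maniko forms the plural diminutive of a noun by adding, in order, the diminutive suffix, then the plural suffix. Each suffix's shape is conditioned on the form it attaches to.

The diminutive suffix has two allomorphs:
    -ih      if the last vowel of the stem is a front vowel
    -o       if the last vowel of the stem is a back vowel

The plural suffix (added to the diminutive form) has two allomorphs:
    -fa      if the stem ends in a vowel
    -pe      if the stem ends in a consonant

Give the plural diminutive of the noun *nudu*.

nuduofa

*nudu* — last vowel /u/ (a back vowel) → -o → *nuduo*.
The final sound of the diminutive form *nuduo* is /o/, which is a vowel, so the plural suffix is -fa, giving *nuduofa*.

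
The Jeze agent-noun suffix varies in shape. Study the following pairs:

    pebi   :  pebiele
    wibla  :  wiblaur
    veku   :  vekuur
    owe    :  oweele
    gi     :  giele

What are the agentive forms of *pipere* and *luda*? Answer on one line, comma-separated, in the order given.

The alternation tracks the last vowel of the stem — -ele when the last vowel of the stem is a front vowel (*pebi*, *owe*, *gi*); -ur when the last vowel of the stem is a back vowel (*wibla*, *veku*).
*pipere* — last vowel /e/ (a front vowel) → -ele → *pipereele*.
The last vowel of *luda* is /a/, which is a back vowel, so the suffix is -ur, giving *ludaur*.

pipereele, ludaur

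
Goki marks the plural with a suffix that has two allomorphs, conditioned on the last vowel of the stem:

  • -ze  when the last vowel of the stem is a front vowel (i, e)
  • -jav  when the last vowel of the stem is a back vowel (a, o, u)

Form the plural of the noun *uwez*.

uwezze

*uwez*: last vowel = /e/, a front vowel → -ze → *uwezze*.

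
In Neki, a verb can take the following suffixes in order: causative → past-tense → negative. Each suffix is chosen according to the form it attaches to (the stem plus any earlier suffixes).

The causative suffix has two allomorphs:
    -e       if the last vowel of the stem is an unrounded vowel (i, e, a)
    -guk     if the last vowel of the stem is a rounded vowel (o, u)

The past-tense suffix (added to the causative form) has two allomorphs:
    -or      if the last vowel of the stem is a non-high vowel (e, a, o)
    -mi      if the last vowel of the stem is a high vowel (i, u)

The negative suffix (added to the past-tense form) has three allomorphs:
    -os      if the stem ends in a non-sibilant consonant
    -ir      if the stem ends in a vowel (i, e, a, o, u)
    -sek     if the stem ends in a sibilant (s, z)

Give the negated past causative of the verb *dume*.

*dume*: last vowel = /e/, an unrounded vowel → -e → *dumee*.
Since the last vowel of the causative form *dumee* is /e/ (a non-high vowel), it takes -or, giving *dumeeor*.
The past-tense form *dumeeor* — final sound /r/ (a non-sibilant consonant) → -os → *dumeeoros*.

dumeeoros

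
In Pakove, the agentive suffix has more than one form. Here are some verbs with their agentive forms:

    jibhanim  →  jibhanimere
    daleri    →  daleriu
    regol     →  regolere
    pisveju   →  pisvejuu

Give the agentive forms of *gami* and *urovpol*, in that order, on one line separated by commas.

The suffix is conditioned by the final sound: -ere when the stem ends in a consonant (*jibhanim*, *regol*); -u when the stem ends in a vowel (*daleri*, *pisveju*).
Since the final sound of *gami* is /i/ (a vowel), it takes -u, giving *gamiu*.
*urovpol* — final sound /l/ (a consonant) → -ere → *urovpolere*.

gamiu, urovpolere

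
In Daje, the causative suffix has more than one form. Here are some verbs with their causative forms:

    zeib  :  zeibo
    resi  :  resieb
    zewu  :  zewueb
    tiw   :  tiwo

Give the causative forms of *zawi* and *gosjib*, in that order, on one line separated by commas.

The suffix is conditioned by the final sound: -o when the stem ends in a consonant (*zeib*, *tiw*); -eb when the stem ends in a vowel (*resi*, *zewu*).
The final sound of *zawi* is /i/, which is a vowel, so the suffix is -eb, giving *zawieb*.
*gosjib* — final sound /b/ (a consonant) → -o → *gosjibo*.

zawieb, gosjibo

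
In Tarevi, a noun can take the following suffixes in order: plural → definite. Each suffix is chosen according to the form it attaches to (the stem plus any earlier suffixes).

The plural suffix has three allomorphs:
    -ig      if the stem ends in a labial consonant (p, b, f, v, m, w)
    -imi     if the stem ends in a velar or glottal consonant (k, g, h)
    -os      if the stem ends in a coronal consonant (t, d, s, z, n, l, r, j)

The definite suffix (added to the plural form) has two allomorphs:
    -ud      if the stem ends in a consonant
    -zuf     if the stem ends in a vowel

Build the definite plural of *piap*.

piapigud

*piap* — final consonant /p/ (labial) → -ig → *piapig*.
Since the final sound of the plural form *piapig* is /g/ (a consonant), it takes -ud, giving *piapigud*.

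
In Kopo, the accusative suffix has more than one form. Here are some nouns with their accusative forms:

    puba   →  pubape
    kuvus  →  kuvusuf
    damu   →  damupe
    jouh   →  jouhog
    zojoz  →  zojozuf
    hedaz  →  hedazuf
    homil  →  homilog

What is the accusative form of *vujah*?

The pattern is sibilance of the final sound: -uf when the stem ends in a sibilant (*kuvus*, *zojoz*, *hedaz*); -og when the stem ends in a non-sibilant consonant (*jouh*, *homil*); -pe when the stem ends in a vowel (*puba*, *damu*).
*vujah* — final sound /h/ (a non-sibilant consonant) → -og → *vujahog*.

vujahog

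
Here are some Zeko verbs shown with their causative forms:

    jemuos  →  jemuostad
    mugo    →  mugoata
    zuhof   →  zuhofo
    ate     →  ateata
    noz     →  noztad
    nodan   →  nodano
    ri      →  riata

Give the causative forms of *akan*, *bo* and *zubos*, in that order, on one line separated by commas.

akano, boata, zubostad

Looking at the final sound of each stem: -tad when the stem ends in a sibilant (*jemuos*, *noz*); -o when the stem ends in a non-sibilant consonant (*zuhof*, *nodan*); -ata when the stem ends in a vowel (*mugo*, *ate*, *ri*).
*akan* — final sound /n/ (a non-sibilant consonant) → -o → *akano*.
*bo* — final sound /o/ (a vowel) → -ata → *boata*.
The final sound of *zubos* is /s/, which is a sibilant, so the suffix is -tad, giving *zubostad*.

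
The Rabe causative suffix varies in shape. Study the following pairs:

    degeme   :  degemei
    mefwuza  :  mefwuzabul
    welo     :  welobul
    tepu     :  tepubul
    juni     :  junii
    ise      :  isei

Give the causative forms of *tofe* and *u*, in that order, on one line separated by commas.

The pattern is front/back vowel harmony: -i when the last vowel of the stem is a front vowel (*degeme*, *juni*, *ise*); -bul when the last vowel of the stem is a back vowel (*mefwuza*, *welo*, *tepu*).
*tofe* — last vowel /e/ (a front vowel) → -i → *tofei*.
Since the last vowel of *u* is /u/ (a back vowel), it takes -bul, giving *ubul*.

tofei, ubul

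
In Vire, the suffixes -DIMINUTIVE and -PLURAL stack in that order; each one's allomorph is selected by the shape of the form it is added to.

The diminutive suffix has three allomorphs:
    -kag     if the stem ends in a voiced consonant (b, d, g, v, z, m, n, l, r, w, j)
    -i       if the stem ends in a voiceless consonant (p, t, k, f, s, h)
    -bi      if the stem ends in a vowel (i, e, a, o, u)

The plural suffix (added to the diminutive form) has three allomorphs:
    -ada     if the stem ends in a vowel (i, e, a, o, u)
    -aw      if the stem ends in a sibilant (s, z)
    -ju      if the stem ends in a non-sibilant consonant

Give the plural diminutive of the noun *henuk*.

henukiada

The final sound of *henuk* is /k/, which is a voiceless consonant, so the diminutive suffix is -i, giving *henuki*.
The diminutive form *henuki* — final sound /i/ (a vowel) → -ada → *henukiada*.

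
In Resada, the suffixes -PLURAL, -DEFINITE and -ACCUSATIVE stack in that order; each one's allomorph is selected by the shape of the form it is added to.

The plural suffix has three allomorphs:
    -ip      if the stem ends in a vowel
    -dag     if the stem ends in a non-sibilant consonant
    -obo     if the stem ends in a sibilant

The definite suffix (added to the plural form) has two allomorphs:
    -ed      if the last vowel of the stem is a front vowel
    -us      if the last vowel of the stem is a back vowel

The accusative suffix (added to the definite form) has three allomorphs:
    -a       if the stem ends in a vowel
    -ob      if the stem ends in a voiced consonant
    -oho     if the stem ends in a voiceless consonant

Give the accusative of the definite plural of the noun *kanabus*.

*kanabus*: final sound = /s/, a sibilant → -obo → *kanabusobo*.
The plural form *kanabusobo* — last vowel /o/ (a back vowel) → -us → *kanabusobous*.
The final sound of the definite form *kanabusobous* is /s/, which is a voiceless consonant, so the accusative suffix is -oho, giving *kanabusobousoho*.

kanabusobousoho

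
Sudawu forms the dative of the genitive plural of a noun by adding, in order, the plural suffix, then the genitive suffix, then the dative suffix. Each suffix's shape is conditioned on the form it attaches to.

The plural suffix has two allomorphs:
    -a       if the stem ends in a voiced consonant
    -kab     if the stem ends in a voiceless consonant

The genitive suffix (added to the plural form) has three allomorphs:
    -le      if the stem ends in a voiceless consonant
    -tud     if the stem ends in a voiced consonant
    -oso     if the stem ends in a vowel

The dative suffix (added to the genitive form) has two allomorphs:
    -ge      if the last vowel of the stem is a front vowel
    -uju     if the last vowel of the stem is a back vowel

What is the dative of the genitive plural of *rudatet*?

The final consonant of *rudatet* is /t/, which is voiceless, so the plural suffix is -kab, giving *rudatetkab*.
Since the final sound of the plural form *rudatetkab* is /b/ (a voiced consonant), it takes -tud, giving *rudatetkabtud*.
Since the last vowel of the genitive form *rudatetkabtud* is /u/ (a back vowel), it takes -uju, giving *rudatetkabtuduju*.

rudatetkabtuduju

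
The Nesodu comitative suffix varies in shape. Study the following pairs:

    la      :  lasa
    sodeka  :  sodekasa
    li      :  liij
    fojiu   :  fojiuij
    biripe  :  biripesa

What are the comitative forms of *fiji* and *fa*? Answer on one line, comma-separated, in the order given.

The suffix is conditioned by the last vowel: -ij when the last vowel of the stem is a high vowel (*li*, *fojiu*); -sa when the last vowel of the stem is a non-high vowel (*la*, *sodeka*, *biripe*).
*fiji*: last vowel = /i/, a high vowel → -ij → *fijiij*.
Since the last vowel of *fa* is /a/ (a non-high vowel), it takes -sa, giving *fasa*.

fijiij, fasa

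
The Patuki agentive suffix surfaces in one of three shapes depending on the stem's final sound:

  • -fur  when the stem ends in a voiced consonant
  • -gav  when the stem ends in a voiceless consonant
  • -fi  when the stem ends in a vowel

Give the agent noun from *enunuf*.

*enunuf*: final sound = /f/, a voiceless consonant → -gav → *enunufgav*.

enunufgav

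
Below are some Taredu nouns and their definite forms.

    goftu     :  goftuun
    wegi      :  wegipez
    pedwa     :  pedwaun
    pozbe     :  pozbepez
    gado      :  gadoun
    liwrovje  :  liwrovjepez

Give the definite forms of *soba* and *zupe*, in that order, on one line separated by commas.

sobaun, zupepez

The alternation tracks the last vowel of the stem — -pez when the last vowel of the stem is a front vowel (*wegi*, *pozbe*, *liwrovje*); -un when the last vowel of the stem is a back vowel (*goftu*, *pedwa*, *gado*).
The last vowel of *soba* is /a/, which is a back vowel, so the suffix is -un, giving *sobaun*.
Since the last vowel of *zupe* is /e/ (a front vowel), it takes -pez, giving *zupepez*.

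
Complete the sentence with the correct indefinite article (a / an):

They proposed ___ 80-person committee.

The indefinite article is chosen by the initial *sound* of the following word, not its spelling.
The number *80* is spoken "eighty", beginning with /ˈeɪti/ — a vowel sound.
So the article is *an*: They proposed an 80-person committee.

an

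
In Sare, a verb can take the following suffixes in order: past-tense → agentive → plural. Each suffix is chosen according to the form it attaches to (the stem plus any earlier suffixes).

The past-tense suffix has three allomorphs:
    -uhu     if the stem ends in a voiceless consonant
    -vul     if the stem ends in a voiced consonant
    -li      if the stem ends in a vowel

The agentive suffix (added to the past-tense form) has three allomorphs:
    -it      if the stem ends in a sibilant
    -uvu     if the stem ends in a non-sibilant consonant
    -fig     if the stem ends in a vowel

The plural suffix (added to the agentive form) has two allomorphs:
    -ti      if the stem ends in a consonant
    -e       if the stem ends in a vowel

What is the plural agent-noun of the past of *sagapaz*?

sagapazvuluvue

*sagapaz*: final sound = /z/, a voiced consonant → -vul → *sagapazvul*.
The past-tense form *sagapazvul* — final sound /l/ (a non-sibilant consonant) → -uvu → *sagapazvuluvu*.
Since the final sound of the agentive form *sagapazvuluvu* is /u/ (a vowel), it takes -e, giving *sagapazvuluvue*.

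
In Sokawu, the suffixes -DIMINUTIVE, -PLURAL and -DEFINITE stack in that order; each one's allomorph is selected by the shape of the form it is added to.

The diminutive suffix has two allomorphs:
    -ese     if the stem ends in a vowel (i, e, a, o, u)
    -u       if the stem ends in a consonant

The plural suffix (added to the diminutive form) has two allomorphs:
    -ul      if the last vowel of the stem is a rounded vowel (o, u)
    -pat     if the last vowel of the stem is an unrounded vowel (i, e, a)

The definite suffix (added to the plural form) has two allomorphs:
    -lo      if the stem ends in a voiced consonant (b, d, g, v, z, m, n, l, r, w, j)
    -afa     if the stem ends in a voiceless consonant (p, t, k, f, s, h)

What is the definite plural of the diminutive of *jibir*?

*jibir*: final sound = /r/, a consonant → -u → *jibiru*.
Since the last vowel of the diminutive form *jibiru* is /u/ (a rounded vowel), it takes -ul, giving *jibiruul*.
The plural form *jibiruul*: final consonant = /l/, voiced → -lo → *jibiruullo*.

jibiruullo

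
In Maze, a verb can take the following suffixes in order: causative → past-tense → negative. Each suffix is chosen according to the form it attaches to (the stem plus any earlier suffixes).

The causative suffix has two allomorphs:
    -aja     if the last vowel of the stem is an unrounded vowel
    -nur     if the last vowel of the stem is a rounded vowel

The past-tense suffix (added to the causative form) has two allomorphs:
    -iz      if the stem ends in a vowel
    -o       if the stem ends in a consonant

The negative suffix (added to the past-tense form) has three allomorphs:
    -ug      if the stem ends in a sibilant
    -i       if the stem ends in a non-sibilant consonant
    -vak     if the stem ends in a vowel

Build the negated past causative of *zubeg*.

The last vowel of *zubeg* is /e/, which is an unrounded vowel, so the causative suffix is -aja, giving *zubegaja*.
The final sound of the causative form *zubegaja* is /a/, which is a vowel, so the past-tense suffix is -iz, giving *zubegajaiz*.
Since the final sound of the past-tense form *zubegajaiz* is /z/ (a sibilant), it takes -ug, giving *zubegajaizug*.

zubegajaizug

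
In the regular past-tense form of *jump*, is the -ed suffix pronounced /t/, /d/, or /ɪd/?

/t/

The stem *jump* ends in a voiceless consonant other than /t/.
The -ed suffix is realized as /ɪd/ after /t, d/; as /t/ after other voiceless consonants; and as /d/ after other voiced sounds.
So -ed on *jump* is pronounced /t/.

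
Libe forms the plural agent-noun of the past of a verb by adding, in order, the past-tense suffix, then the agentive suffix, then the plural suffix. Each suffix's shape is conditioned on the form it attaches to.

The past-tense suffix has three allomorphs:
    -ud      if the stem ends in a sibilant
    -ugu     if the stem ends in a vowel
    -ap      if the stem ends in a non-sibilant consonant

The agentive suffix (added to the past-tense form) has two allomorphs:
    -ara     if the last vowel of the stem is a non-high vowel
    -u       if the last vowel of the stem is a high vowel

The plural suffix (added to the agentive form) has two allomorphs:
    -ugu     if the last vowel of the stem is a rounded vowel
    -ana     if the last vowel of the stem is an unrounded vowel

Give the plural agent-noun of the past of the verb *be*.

The final sound of *be* is /e/, which is a vowel, so the past-tense suffix is -ugu, giving *beugu*.
The past-tense form *beugu* — last vowel /u/ (a high vowel) → -u → *beuguu*.
The last vowel of the agentive form *beuguu* is /u/, which is a rounded vowel, so the plural suffix is -ugu, giving *beuguuugu*.

beuguuugu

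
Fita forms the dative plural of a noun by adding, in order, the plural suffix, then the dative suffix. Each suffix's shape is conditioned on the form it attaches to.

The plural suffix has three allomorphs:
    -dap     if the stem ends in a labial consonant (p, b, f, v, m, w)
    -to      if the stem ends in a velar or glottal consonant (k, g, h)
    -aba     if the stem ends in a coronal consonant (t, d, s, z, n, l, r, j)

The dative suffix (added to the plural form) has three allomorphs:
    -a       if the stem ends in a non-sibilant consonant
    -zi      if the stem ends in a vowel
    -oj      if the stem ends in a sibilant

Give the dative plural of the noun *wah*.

The final consonant of *wah* is /h/, which is velar/glottal, so the plural suffix is -to, giving *wahto*.
The plural form *wahto* — final sound /o/ (a vowel) → -zi → *wahtozi*.

wahtozi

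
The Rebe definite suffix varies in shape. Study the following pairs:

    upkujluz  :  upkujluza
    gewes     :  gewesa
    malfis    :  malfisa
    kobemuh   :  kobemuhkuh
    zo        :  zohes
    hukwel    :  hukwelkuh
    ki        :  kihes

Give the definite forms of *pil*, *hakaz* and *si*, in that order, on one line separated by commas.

pilkuh, hakaza, sihes

The pattern is sibilance of the final sound: -a when the stem ends in a sibilant (*upkujluz*, *gewes*, *malfis*); -kuh when the stem ends in a non-sibilant consonant (*kobemuh*, *hukwel*); -hes when the stem ends in a vowel (*zo*, *ki*).
*pil*: final sound = /l/, a non-sibilant consonant → -kuh → *pilkuh*.
*hakaz* — final sound /z/ (a sibilant) → -a → *hakaza*.
*si*: final sound = /i/, a vowel → -hes → *sihes*.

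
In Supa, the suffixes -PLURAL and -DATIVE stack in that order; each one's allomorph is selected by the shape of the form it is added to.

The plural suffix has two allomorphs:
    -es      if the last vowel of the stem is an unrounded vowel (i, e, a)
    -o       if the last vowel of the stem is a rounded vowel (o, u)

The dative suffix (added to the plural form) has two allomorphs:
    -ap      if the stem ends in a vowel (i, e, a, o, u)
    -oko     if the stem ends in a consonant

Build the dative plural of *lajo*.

lajooap

*lajo* — last vowel /o/ (a rounded vowel) → -o → *lajoo*.
The plural form *lajoo* — final sound /o/ (a vowel) → -ap → *lajooap*.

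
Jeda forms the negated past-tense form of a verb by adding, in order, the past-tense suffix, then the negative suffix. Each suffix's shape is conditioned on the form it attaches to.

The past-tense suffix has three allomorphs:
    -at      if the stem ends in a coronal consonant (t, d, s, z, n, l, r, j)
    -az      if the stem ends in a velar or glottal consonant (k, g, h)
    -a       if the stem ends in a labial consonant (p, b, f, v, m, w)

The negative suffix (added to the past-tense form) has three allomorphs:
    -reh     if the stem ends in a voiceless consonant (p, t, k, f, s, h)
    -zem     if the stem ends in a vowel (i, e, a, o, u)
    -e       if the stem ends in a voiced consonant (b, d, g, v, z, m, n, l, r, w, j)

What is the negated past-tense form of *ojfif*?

ojfifazem

Since the final consonant of *ojfif* is /f/ (labial), it takes -a, giving *ojfifa*.
The final sound of the past-tense form *ojfifa* is /a/, which is a vowel, so the negative suffix is -zem, giving *ojfifazem*.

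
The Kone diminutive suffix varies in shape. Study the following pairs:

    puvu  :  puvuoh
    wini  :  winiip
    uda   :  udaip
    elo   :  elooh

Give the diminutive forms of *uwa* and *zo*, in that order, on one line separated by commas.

Looking at the last vowel of each stem: -oh when the last vowel of the stem is a rounded vowel (*puvu*, *elo*); -ip when the last vowel of the stem is an unrounded vowel (*wini*, *uda*).
*uwa* — last vowel /a/ (an unrounded vowel) → -ip → *uwaip*.
*zo* — last vowel /o/ (a rounded vowel) → -oh → *zooh*.

uwaip, zooh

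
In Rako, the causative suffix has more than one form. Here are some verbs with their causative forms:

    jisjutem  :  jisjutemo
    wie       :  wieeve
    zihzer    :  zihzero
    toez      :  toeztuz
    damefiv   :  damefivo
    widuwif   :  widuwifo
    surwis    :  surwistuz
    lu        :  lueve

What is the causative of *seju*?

sejueve

Looking at the final sound of each stem: -tuz when the stem ends in a sibilant (*toez*, *surwis*); -o when the stem ends in a non-sibilant consonant (*jisjutem*, *zihzer*, *damefiv*, *widuwif*); -eve when the stem ends in a vowel (*wie*, *lu*).
*seju*: final sound = /u/, a vowel → -eve → *sejueve*.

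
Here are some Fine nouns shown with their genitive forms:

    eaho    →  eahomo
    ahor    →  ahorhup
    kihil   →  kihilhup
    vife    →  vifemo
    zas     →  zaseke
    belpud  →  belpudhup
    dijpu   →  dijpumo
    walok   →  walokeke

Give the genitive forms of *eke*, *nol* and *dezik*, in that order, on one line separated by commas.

The alternation tracks the final sound of the stem — -eke when the stem ends in a voiceless consonant (*zas*, *walok*); -hup when the stem ends in a voiced consonant (*ahor*, *kihil*, *belpud*); -mo when the stem ends in a vowel (*eaho*, *vife*, *dijpu*).
The final sound of *eke* is /e/, which is a vowel, so the suffix is -mo, giving *ekemo*.
*nol*: final sound = /l/, a voiced consonant → -hup → *nolhup*.
*dezik* — final sound /k/ (a voiceless consonant) → -eke → *dezikeke*.

ekemo, nolhup, dezikeke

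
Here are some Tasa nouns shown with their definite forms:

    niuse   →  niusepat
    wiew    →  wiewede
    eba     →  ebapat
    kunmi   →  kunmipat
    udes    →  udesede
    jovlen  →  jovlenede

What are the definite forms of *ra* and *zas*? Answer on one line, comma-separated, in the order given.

rapat, zasede

The pattern is consonant vs. vowel: -ede when the stem ends in a consonant (*wiew*, *udes*, *jovlen*); -pat when the stem ends in a vowel (*niuse*, *eba*, *kunmi*).
*ra* — final sound /a/ (a vowel) → -pat → *rapat*.
*zas* — final sound /s/ (a consonant) → -ede → *zasede*.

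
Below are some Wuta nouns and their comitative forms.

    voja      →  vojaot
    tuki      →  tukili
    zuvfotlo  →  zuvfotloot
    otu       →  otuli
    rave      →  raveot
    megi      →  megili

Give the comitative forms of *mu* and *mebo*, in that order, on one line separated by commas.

muli, meboot

The alternation tracks the last vowel of the stem — -li when the last vowel of the stem is a high vowel (*tuki*, *otu*, *megi*); -ot when the last vowel of the stem is a non-high vowel (*voja*, *zuvfotlo*, *rave*).
Since the last vowel of *mu* is /u/ (a high vowel), it takes -li, giving *muli*.
*mebo* — last vowel /o/ (a non-high vowel) → -ot → *meboot*.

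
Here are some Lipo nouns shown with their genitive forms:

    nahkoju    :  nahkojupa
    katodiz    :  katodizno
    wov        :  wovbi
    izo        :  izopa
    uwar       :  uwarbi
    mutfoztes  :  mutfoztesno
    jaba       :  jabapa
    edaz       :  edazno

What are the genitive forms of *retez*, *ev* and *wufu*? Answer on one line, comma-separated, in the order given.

retezno, evbi, wufupa

Looking at the final sound of each stem: -no when the stem ends in a sibilant (*katodiz*, *mutfoztes*, *edaz*); -bi when the stem ends in a non-sibilant consonant (*wov*, *uwar*); -pa when the stem ends in a vowel (*nahkoju*, *izo*, *jaba*).
*retez*: final sound = /z/, a sibilant → -no → *retezno*.
The final sound of *ev* is /v/, which is a non-sibilant consonant, so the suffix is -bi, giving *evbi*.
*wufu* — final sound /u/ (a vowel) → -pa → *wufupa*.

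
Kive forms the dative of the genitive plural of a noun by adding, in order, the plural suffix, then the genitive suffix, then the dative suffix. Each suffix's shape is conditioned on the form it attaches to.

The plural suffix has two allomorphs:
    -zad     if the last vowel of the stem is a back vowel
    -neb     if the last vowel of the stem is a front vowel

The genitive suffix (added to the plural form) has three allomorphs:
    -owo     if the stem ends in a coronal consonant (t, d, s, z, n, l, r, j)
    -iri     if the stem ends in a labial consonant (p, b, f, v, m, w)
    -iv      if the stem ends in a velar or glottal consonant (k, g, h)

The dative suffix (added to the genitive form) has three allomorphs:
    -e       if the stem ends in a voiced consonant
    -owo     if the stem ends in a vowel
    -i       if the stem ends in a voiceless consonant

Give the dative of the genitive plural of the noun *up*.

*up*: last vowel = /u/, a back vowel → -zad → *upzad*.
The final consonant of the plural form *upzad* is /d/, which is coronal, so the genitive suffix is -owo, giving *upzadowo*.
Since the final sound of the genitive form *upzadowo* is /o/ (a vowel), it takes -owo, giving *upzadowoowo*.

upzadowoowo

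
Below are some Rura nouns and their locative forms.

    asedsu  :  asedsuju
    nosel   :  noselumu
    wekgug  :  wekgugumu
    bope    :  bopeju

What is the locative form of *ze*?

The pattern is consonant vs. vowel: -umu when the stem ends in a consonant (*nosel*, *wekgug*); -ju when the stem ends in a vowel (*asedsu*, *bope*).
The final sound of *ze* is /e/, which is a vowel, so the suffix is -ju, giving *zeju*.

zeju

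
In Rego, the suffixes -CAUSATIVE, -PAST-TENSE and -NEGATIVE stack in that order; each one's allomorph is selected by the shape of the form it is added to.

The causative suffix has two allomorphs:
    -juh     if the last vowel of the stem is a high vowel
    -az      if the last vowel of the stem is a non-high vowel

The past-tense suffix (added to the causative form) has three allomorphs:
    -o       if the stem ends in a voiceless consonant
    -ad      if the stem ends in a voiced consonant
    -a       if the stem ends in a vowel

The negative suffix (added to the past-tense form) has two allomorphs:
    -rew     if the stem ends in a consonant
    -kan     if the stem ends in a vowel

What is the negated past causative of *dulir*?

*dulir* — last vowel /i/ (a high vowel) → -juh → *dulirjuh*.
Since the final sound of the causative form *dulirjuh* is /h/ (a voiceless consonant), it takes -o, giving *dulirjuho*.
The past-tense form *dulirjuho* — final sound /o/ (a vowel) → -kan → *dulirjuhokan*.

dulirjuhokan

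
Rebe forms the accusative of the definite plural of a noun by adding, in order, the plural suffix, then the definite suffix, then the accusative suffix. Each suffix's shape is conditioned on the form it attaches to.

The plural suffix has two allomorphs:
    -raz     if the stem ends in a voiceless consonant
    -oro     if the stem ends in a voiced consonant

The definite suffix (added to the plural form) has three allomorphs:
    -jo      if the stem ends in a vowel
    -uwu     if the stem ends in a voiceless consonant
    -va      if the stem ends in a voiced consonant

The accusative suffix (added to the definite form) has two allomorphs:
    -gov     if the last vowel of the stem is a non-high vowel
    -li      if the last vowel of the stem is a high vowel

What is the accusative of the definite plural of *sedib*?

The final consonant of *sedib* is /b/, which is voiced, so the plural suffix is -oro, giving *sediboro*.
The plural form *sediboro*: final sound = /o/, a vowel → -jo → *sediborojo*.
The definite form *sediborojo*: last vowel = /o/, a non-high vowel → -gov → *sediborojogov*.

sediborojogov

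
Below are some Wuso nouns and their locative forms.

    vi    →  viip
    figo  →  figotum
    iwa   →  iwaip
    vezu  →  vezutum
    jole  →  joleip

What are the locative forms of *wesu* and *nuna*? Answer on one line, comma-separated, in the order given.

wesutum, nunaip

The suffix is conditioned by the last vowel: -tum when the last vowel of the stem is a rounded vowel (*figo*, *vezu*); -ip when the last vowel of the stem is an unrounded vowel (*vi*, *iwa*, *jole*).
Since the last vowel of *wesu* is /u/ (a rounded vowel), it takes -tum, giving *wesutum*.
*nuna*: last vowel = /a/, an unrounded vowel → -ip → *nunaip*.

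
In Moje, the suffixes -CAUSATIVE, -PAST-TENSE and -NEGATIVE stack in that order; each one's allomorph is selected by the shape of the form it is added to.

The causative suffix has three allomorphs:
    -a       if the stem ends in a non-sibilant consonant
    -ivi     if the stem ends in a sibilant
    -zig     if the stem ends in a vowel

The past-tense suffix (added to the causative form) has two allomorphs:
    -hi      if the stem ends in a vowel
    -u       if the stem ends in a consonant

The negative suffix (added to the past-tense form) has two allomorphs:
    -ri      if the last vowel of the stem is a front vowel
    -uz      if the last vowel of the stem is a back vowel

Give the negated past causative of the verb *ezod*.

The final sound of *ezod* is /d/, which is a non-sibilant consonant, so the causative suffix is -a, giving *ezoda*.
The causative form *ezoda* — final sound /a/ (a vowel) → -hi → *ezodahi*.
The past-tense form *ezodahi* — last vowel /i/ (a front vowel) → -ri → *ezodahiri*.

ezodahiri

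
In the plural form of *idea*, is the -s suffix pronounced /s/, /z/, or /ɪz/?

/z/

The stem *idea* ends in a voiced non-sibilant sound.
The plural suffix surfaces as /ɪz/ after sibilants, /s/ after other voiceless consonants, and /z/ after other voiced sounds.
So the plural -s on *idea* is pronounced /z/.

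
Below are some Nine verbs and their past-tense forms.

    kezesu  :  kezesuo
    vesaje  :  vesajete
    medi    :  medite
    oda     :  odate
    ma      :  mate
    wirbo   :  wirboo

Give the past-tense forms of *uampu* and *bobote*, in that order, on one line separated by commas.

The pattern is rounding harmony: -o when the last vowel of the stem is a rounded vowel (*kezesu*, *wirbo*); -te when the last vowel of the stem is an unrounded vowel (*vesaje*, *medi*, *oda*, *ma*).
*uampu*: last vowel = /u/, a rounded vowel → -o → *uampuo*.
*bobote*: last vowel = /e/, an unrounded vowel → -te → *bobotete*.

uampuo, bobotete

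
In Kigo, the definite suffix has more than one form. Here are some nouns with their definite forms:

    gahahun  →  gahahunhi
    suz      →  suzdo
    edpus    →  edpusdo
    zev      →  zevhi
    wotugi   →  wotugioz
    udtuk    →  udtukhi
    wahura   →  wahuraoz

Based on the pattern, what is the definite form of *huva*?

Looking at the final sound of each stem: -do when the stem ends in a sibilant (*suz*, *edpus*); -hi when the stem ends in a non-sibilant consonant (*gahahun*, *zev*, *udtuk*); -oz when the stem ends in a vowel (*wotugi*, *wahura*).
The final sound of *huva* is /a/, which is a vowel, so the suffix is -oz, giving *huvaoz*.

huvaoz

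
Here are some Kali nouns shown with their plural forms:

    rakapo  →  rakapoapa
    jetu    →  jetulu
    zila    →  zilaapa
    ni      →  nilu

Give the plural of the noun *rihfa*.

rihfaapa

The pattern is height harmony: -lu when the last vowel of the stem is a high vowel (*jetu*, *ni*); -apa when the last vowel of the stem is a non-high vowel (*rakapo*, *zila*).
The last vowel of *rihfa* is /a/, which is a non-high vowel, so the suffix is -apa, giving *rihfaapa*.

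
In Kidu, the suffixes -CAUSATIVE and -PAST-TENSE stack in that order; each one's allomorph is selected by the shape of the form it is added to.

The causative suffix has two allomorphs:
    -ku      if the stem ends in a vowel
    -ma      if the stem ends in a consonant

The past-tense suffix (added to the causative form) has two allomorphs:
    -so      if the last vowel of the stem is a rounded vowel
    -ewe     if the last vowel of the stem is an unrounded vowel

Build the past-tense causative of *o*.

okuso

Since the final sound of *o* is /o/ (a vowel), it takes -ku, giving *oku*.
The causative form *oku* — last vowel /u/ (a rounded vowel) → -so → *okuso*.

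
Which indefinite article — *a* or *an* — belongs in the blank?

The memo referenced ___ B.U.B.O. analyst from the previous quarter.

The indefinite article is chosen by the initial *sound* of the following word, not its spelling.
The initialism *B.U.B.O.* is read letter by letter; the first letter, B, is pronounced /biː/, which begins with a consonant sound.
So the article is *a*: The memo referenced a B.U.B.O. analyst from the previous quarter.

a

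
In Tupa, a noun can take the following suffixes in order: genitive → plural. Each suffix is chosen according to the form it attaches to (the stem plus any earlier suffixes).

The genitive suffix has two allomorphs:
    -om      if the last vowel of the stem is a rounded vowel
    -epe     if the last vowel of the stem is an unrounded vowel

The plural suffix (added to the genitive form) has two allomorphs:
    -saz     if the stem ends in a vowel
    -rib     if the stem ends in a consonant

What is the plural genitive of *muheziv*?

*muheziv* — last vowel /i/ (an unrounded vowel) → -epe → *muhezivepe*.
The genitive form *muhezivepe* — final sound /e/ (a vowel) → -saz → *muhezivepesaz*.

muhezivepesaz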